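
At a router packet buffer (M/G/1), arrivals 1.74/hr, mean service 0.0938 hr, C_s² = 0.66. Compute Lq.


ρ = λ·E[S] = 1.74·0.0938 = 0.1632
Lq = ρ²(1+C_s²)/(2(1−ρ)) = 0.02664·(1+0.66)/(2·0.8368)
= 0.02664·1.6600/1.6736 = 0.02642

Final: 0.02642


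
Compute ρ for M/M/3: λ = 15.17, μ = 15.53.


ρ = λ/(cμ) = 15.17/(3·15.53) = 15.17/46.59 = 0.3256

Final: 0.3256


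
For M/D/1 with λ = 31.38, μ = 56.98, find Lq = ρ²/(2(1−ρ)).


ρ = 31.38/56.98 = 0.5507
M/D/1: Lq = ρ²/(2(1−ρ)) = 0.3033/(2·0.4493) = 0.33753

Final: 0.33753


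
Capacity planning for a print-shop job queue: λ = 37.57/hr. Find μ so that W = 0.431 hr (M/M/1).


W = 1/(μ−λ) ⇒ μ − λ = 1/W = 1/0.431 = 2.3202
μ = λ + 1/W = 37.57 + 2.3202 = 39.8902 per hr

Final: 39.8902 /hr


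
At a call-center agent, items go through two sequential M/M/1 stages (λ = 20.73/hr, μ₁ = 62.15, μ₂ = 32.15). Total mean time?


Each node sees arrival rate λ = 20.73/hr (tandem ⇒ throughput preserved).
W₁ = 1/(μ₁−λ) = 1/(62.15−20.73) = 0.02414 hr
W₂ = 1/(μ₂−λ) = 1/(32.15−20.73) = 0.08757 hr
W_total = W₁ + W₂ = 0.02414 + 0.08757 = 0.11171 hr

Final: 0.11171 hr


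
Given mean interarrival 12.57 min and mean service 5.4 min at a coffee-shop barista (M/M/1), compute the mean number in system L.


λ = 60/12.57 = 4.7733 /hr
μ = 60/5.4 = 11.1111 /hr
ρ = λ/μ = 4.7733/11.1111 = 0.4296
L = ρ/(1−ρ) = 0.4296/0.5704 = 0.7531

Final: 0.7531


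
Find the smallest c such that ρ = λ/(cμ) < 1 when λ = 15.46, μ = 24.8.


Stability requires cμ > λ ⇔ c > λ/μ.
λ/μ = 15.46/24.8 = 0.6234
Minimum integer c = ⌊0.6234⌋ + 1 = 1
Check: 1·24.8 = 24.80 > 15.46, while 0·24.8 = 0.00 ≤ 15.46

Final: 1 servers


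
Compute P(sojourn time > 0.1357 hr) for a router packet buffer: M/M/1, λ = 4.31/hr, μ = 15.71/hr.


W ~ Exponential(μ−λ) for M/M/1.
μ − λ = 15.71 − 4.31 = 11.4000
P(W > t) = e^{−(μ−λ)t} = e^{−1.5470} = 0.212890

Final: 0.212890


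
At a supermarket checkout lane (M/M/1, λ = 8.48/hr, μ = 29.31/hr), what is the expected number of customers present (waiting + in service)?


ρ = λ/μ = 8.48/29.31 = 0.2893
L = ρ/(1−ρ) = 0.2893/(1 − 0.2893) = 0.2893/0.7107 = 0.4071

Final: 0.4071


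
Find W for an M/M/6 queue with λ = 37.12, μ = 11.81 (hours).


a = 3.1431; ρ = 0.5238; P₀ = 0.042207
Lq = P₀·a^c·ρ/(c!(1−ρ)²) = 0.13059
Wq = Lq/λ = 0.13059/37.12 = 0.003518 hr
W = Wq + 1/μ = 0.003518 + 0.08467 = 0.08819 hr

Final: 0.08819 hr


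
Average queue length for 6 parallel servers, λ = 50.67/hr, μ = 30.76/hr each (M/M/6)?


a = λ/μ = 1.6473; ρ = a/6 = 0.2745
P₀ = 0.192489
Lq = P₀·a^c·ρ / (c!·(1−ρ)²) = 0.192489·19.97963·0.2745/(720·0.52629)
= 0.002786

Final: 0.002786


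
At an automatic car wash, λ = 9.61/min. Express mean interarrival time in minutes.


Mean interarrival time = 1/λ = 1/9.61 minute = 0.10406 minute
In minutes: 0.10406 × 1 = 0.1041 min

Final: 0.1041 min


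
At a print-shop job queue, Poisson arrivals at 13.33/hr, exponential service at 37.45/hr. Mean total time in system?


W = 1/(μ−λ) = 1/(37.45 − 13.33) = 1/24.12 = 0.04146 hr

Final: 0.04146 hr


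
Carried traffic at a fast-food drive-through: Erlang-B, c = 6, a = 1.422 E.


B(6,1.422) = 0.002772 (Erlang-B)
Carried load = a(1 − B) = 1.422·(1 − 0.002772) = 1.422·0.997228 = 1.4181 E

Final: 1.4181 Erlangs


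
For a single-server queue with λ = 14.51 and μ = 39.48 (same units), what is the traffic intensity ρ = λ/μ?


ρ = λ/μ = 14.51/39.48 = 0.3675

Final: 0.3675


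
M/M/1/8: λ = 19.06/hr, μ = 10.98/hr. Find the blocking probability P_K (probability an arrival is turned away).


ρ = λ/μ = 19.06/10.98 = 1.7359
P_K = (1−ρ)ρ^K/(1−ρ^(K+1)) = (-0.7359·82.445024)/(1 − 143.114951)
= -60.669927/-142.114951 = 0.426907

Final: 0.426907


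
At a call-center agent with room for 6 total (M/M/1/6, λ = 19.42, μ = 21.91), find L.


ρ = 19.42/21.91 = 0.8864
L = ρ[1 − (K+1)ρ^K + Kρ^(K+1)] / [(1−ρ)(1−ρ^(K+1))]
Numerator: 0.8864·(1 − 7·0.484888 + 6·0.429782) = 0.163512
Denominator: (0.1136)·(0.570218) = 0.064803
L = 0.163512/0.064803 = 2.5232

Final: 2.5232


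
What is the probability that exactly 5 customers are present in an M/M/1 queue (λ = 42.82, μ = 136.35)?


ρ = 42.82/136.35 = 0.3140
P_n = (1−ρ)·ρ^n = (1 − 0.3140)·0.3140^5 = 0.6860·0.003055 = 0.002095

Final: 0.002095


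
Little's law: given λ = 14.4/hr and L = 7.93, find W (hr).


W = L/λ = 7.93/14.4 = 0.5507 hr

Final: 0.5507 hr


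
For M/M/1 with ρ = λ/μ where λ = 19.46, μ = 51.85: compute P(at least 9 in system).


ρ = 19.46/51.85 = 0.3753
P(N ≥ n) = ρ^n = 0.3753^9 = 0.0001478

Final: 0.0001478


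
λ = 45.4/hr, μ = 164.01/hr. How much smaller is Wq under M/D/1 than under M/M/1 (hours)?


ρ = 45.4/164.01 = 0.2768
Wq(M/M/1) = ρ/(μ−λ) = 0.2768/118.61 = 0.002334 hr
Wq(M/D/1) = ρ/(2(μ−λ)) = 0.001167 hr
Savings = 0.002334 − 0.001167 = 0.001167 hr

Final: 0.001167 hr


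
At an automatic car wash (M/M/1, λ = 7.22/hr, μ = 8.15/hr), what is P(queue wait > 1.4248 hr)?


ρ = 7.22/8.15 = 0.8859
P(Wq > t) = ρ·e^{−(μ−λ)t} = 0.8859·e^{−1.3251}
= 0.8859·0.265786 = 0.235457

Final: 0.235457


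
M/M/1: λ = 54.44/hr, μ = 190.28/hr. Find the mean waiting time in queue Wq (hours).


ρ = 54.44/190.28 = 0.2861
Wq = ρ/(μ−λ) = 0.2861/(190.28 − 54.44) = 0.2861/135.84 = 0.002106 hr

Final: 0.002106 hr


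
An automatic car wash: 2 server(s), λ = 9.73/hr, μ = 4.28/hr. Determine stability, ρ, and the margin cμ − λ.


Total capacity cμ = 2·4.28 = 8.56/hr
ρ = λ/(cμ) = 9.73/8.56 = 1.1367
Stable ⇔ ρ < 1: NO
Spare capacity = cμ − λ = 8.56 − 9.73 = -1.17/hr

Final: ρ = 1.1367; unstable; margin = -1.17/hr


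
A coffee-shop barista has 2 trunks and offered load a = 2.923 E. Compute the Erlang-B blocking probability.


B(c,a) = (a^c/c!) / Σ_{k=0}^{c} a^k/k!
a^2/2! = 4.271965
Σ terms (k=0..2): 1.00000 + 2.92300 + 4.27196 = 8.194965
B = 4.271965/8.194965 = 0.521291

Final: 0.521291


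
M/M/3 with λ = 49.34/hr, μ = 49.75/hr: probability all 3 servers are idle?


a = λ/μ = 49.34/49.75 = 0.9918; ρ = a/c = 0.3306
Σ_{k=0}^{2} a^k/k! (terms k=0..2) = 1.00000 + 0.99176 + 0.49179 = 2.48355
Tail: a^3/(3!(1−ρ)) = 0.97548/(6·0.6694) = 0.24287
P₀ = 1/(2.48355 + 0.24287) = 1/2.72642 = 0.366781

Final: 0.366781


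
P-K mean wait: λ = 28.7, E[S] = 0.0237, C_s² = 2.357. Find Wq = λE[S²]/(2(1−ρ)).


ρ = λ·E[S] = 28.7·0.0237 = 0.6802
E[S²] = E[S]²(1+C_s²) = 0.0237²·(1+2.357) = 0.001886
Wq = λ·E[S²]/(2(1−ρ)) = 28.7·0.001886/(2·0.3198) = 0.08461 hr

Final: 0.08461 hr


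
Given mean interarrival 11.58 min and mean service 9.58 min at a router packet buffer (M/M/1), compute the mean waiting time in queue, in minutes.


λ = 60/11.58 = 5.1813 /hr
μ = 60/9.58 = 6.2630 /hr
ρ = λ/μ = 5.1813/6.2630 = 0.8273
Wq = ρ/(μ−λ) = 0.8273/(6.2630−5.1813) = 0.76480 hr
In minutes: 0.76480·60 = 45.888 min

Final: 45.888 min


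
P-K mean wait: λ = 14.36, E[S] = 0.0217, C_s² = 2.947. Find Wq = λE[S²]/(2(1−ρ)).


ρ = λ·E[S] = 14.36·0.0217 = 0.3116
E[S²] = E[S]²(1+C_s²) = 0.0217²·(1+2.947) = 0.001859
Wq = λ·E[S²]/(2(1−ρ)) = 14.36·0.001859/(2·0.6884) = 0.01939 hr

Final: 0.01939 hr


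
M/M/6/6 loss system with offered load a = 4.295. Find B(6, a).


B(c,a) = (a^c/c!) / Σ_{k=0}^{c} a^k/k!
a^6/6! = 8.718595
Σ terms (k=0..6): 1.00000 + 4.29500 + 9.22351 + 13.20500 + 14.17886 + 12.17964 + 8.71860 = 62.800611
B = 8.718595/62.800611 = 0.138830

Final: 0.138830


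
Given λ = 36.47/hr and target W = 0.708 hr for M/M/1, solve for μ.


W = 1/(μ−λ) ⇒ μ − λ = 1/W = 1/0.708 = 1.4124
μ = λ + 1/W = 36.47 + 1.4124 = 37.8824 per hr

Final: 37.8824 /hr


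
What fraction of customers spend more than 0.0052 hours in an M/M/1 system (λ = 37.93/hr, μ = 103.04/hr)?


W ~ Exponential(μ−λ) for M/M/1.
μ − λ = 103.04 − 37.93 = 65.1100
P(W > t) = e^{−(μ−λ)t} = e^{−0.3386} = 0.712787

Final: 0.712787


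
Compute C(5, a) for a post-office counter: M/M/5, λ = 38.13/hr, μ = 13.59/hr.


a = λ/μ = 2.8057; ρ = a/5 = 0.5611
P₀ = 0.057781 (from M/M/c formula)
C(c,a) = [a^c/(c!(1−ρ))]·P₀ = [173.87484/(120·0.4389)]·0.057781
= 3.30170·0.057781 = 0.190774

Final: 0.190774


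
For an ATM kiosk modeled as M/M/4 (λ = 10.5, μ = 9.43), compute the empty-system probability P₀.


a = λ/μ = 10.5/9.43 = 1.1135; ρ = a/c = 0.2784
Σ_{k=0}^{3} a^k/k! (terms k=0..3) = 1.00000 + 1.11347 + 0.61991 + 0.23008 = 2.96345
Tail: a^4/(4!(1−ρ)) = 1.53713/(24·0.7216) = 0.08875
P₀ = 1/(2.96345 + 0.08875) = 1/3.05221 = 0.327632

Final: 0.327632


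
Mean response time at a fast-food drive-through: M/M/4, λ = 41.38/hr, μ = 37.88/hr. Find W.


a = 1.0924; ρ = 0.2731; P₀ = 0.334677
Lq = P₀·a^c·ρ/(c!(1−ρ)²) = 0.01026
Wq = Lq/λ = 0.01026/41.38 = 0.0002480 hr
W = Wq + 1/μ = 0.0002480 + 0.02640 = 0.02665 hr

Final: 0.02665 hr


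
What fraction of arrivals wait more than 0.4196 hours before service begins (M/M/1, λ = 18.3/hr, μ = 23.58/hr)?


ρ = 18.3/23.58 = 0.7761
P(Wq > t) = ρ·e^{−(μ−λ)t} = 0.7761·e^{−2.2155}
= 0.7761·0.109100 = 0.084671

Final: 0.084671


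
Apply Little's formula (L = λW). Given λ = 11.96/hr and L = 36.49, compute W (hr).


W = L/λ = 36.49/11.96 = 3.0510 hr

Final: 3.0510 hr


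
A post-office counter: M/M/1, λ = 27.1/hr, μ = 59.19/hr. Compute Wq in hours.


ρ = 27.1/59.19 = 0.4578
Wq = ρ/(μ−λ) = 0.4578/(59.19 − 27.1) = 0.4578/32.09 = 0.01427 hr

Final: 0.01427 hr


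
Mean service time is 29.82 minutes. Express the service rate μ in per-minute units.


μ = 1/(service time) in consistent units.
1 minute = 1 min, so μ = 1/29.82 = 0.03353 per minute

Final: 0.03353 /min


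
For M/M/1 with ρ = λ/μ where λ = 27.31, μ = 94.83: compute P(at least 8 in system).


ρ = 27.31/94.83 = 0.2880
P(N ≥ n) = ρ^n = 0.2880^8 = 0.00004732

Final: 0.00004732


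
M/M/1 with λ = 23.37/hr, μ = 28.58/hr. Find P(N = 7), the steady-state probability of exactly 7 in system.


ρ = 23.37/28.58 = 0.8177
P_n = (1−ρ)·ρ^n = (1 − 0.8177)·0.8177^7 = 0.1823·0.244442 = 0.044561

Final: 0.044561


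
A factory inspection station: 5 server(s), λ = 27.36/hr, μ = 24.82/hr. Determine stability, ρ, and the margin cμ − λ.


Total capacity cμ = 5·24.82 = 124.10/hr
ρ = λ/(cμ) = 27.36/124.10 = 0.2205
Stable ⇔ ρ < 1: YES
Spare capacity = cμ − λ = 124.10 − 27.36 = 96.74/hr

Final: ρ = 0.2205; stable; margin = 96.74/hr


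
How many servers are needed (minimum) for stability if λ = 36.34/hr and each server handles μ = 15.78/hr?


Stability requires cμ > λ ⇔ c > λ/μ.
λ/μ = 36.34/15.78 = 2.3029
Minimum integer c = ⌊2.3029⌋ + 1 = 3
Check: 3·15.78 = 47.34 > 36.34, while 2·15.78 = 31.56 ≤ 36.34

Final: 3 servers


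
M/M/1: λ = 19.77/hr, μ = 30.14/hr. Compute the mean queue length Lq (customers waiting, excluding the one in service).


ρ = 19.77/30.14 = 0.6559
Lq = ρ²/(1−ρ) = 0.4303/0.3441 = 1.2505

Final: 1.2505


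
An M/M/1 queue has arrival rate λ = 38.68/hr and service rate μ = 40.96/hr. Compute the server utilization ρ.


ρ = λ/μ = 38.68/40.96 = 0.9443

Final: 0.9443


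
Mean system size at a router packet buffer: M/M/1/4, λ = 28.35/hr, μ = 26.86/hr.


ρ = 28.35/26.86 = 1.0555
L = ρ[1 − (K+1)ρ^K + Kρ^(K+1)] / [(1−ρ)(1−ρ^(K+1))]
Numerator: 1.0555·(1 − 5·1.241047 + 4·1.309891) = 0.036235
Denominator: (-0.05547)·(-0.309891) = 0.017191
L = 0.036235/0.017191 = 2.1078

Final: 2.1078


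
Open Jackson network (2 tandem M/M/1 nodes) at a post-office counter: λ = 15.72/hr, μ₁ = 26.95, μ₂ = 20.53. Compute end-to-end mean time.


Each node sees arrival rate λ = 15.72/hr (tandem ⇒ throughput preserved).
W₁ = 1/(μ₁−λ) = 1/(26.95−15.72) = 0.08905 hr
W₂ = 1/(μ₂−λ) = 1/(20.53−15.72) = 0.20790 hr
W_total = W₁ + W₂ = 0.08905 + 0.20790 = 0.29695 hr

Final: 0.29695 hr


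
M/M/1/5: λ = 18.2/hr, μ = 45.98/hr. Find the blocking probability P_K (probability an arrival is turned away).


ρ = λ/μ = 18.2/45.98 = 0.3958
P_K = (1−ρ)ρ^K/(1−ρ^(K+1)) = (0.6042·0.009717)/(1 − 0.003846)
= 0.005871/0.996154 = 0.005893

Final: 0.005893


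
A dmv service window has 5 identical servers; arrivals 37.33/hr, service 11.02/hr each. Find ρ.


ρ = λ/(cμ) = 37.33/(5·11.02) = 37.33/55.10 = 0.6775

Final: 0.6775


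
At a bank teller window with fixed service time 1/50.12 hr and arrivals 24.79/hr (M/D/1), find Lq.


ρ = 24.79/50.12 = 0.4946
M/D/1: Lq = ρ²/(2(1−ρ)) = 0.2446/(2·0.5054) = 0.24203

Final: 0.24203


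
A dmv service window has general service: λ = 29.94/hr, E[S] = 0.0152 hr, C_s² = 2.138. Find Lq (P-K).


ρ = λ·E[S] = 29.94·0.0152 = 0.4551
Lq = ρ²(1+C_s²)/(2(1−ρ)) = 0.2071·(1+2.138)/(2·0.5449)
= 0.2071·3.1380/1.0898 = 0.59633

Final: 0.59633


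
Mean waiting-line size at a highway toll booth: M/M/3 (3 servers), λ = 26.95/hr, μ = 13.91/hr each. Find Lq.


a = λ/μ = 1.9375; ρ = a/3 = 0.6458
P₀ = 0.121409
Lq = P₀·a^c·ρ / (c!·(1−ρ)²) = 0.121409·7.27269·0.6458/(6·0.12544)
= 0.75762

Final: 0.75762


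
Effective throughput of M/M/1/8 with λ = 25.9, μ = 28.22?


ρ = 0.9178; P_K = (1−ρ)ρ^8/(1−ρ^9) = 0.076936
λ_eff = λ(1 − P_K) = 25.9·(1 − 0.076936) = 25.9·0.923064 = 23.9074 /hr

Final: 23.9074 /hr


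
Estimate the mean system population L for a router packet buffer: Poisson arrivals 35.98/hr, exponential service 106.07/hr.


ρ = λ/μ = 35.98/106.07 = 0.3392
L = ρ/(1−ρ) = 0.3392/(1 − 0.3392) = 0.3392/0.6608 = 0.5133

Final: 0.5133


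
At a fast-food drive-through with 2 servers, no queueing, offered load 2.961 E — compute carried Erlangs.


B(2,2.961) = 0.525331 (Erlang-B)
Carried load = a(1 − B) = 2.961·(1 − 0.525331) = 2.961·0.474669 = 1.4055 E

Final: 1.4055 Erlangs


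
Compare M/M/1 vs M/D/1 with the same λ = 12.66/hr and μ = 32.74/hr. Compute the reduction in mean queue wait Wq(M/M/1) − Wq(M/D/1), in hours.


ρ = 12.66/32.74 = 0.3867
Wq(M/M/1) = ρ/(μ−λ) = 0.3867/20.08 = 0.01926 hr
Wq(M/D/1) = ρ/(2(μ−λ)) = 0.009629 hr
Savings = 0.01926 − 0.009629 = 0.009629 hr

Final: 0.009629 hr


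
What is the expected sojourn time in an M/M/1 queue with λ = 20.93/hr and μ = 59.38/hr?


W = 1/(μ−λ) = 1/(59.38 − 20.93) = 1/38.45 = 0.02601 hr

Final: 0.02601 hr


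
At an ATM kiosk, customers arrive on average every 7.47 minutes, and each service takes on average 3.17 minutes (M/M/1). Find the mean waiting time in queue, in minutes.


λ = 60/7.47 = 8.0321 /hr
μ = 60/3.17 = 18.9274 /hr
ρ = λ/μ = 8.0321/18.9274 = 0.4244
Wq = ρ/(μ−λ) = 0.4244/(18.9274−8.0321) = 0.03895 hr
In minutes: 0.03895·60 = 2.337 min

Final: 2.337 min


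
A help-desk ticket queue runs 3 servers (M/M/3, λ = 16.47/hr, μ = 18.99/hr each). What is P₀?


a = λ/μ = 16.47/18.99 = 0.8673; ρ = a/c = 0.2891
Σ_{k=0}^{2} a^k/k! (terms k=0..2) = 1.00000 + 0.86730 + 0.37610 = 2.24340
Tail: a^3/(3!(1−ρ)) = 0.65239/(6·0.7109) = 0.15295
P₀ = 1/(2.24340 + 0.15295) = 1/2.39635 = 0.417301

Final: 0.417301


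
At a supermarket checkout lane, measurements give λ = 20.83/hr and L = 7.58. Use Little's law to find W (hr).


W = L/λ = 7.58/20.83 = 0.3639 hr

Final: 0.3639 hr


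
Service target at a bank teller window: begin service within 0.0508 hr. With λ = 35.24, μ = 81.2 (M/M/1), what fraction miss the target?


ρ = 35.24/81.2 = 0.4340
P(Wq > t) = ρ·e^{−(μ−λ)t} = 0.4340·e^{−2.3348}
= 0.4340·0.096833 = 0.042025

Final: 0.042025


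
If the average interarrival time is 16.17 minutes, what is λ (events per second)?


λ = 1/(interarrival time) in consistent units.
1 second = 0.0166667 min, so λ = 0.0166667/16.17 = 0.001031 per second

Final: 0.001031 /sec


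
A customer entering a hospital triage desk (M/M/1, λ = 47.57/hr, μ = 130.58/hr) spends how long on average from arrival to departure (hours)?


W = 1/(μ−λ) = 1/(130.58 − 47.57) = 1/83.01 = 0.01205 hr

Final: 0.01205 hr


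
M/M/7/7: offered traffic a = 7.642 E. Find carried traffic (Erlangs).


B(7,7.642) = 0.287579 (Erlang-B)
Carried load = a(1 − B) = 7.642·(1 − 0.287579) = 7.642·0.712421 = 5.4443 E

Final: 5.4443 Erlangs


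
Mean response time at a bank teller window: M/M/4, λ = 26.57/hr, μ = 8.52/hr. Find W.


a = 3.1185; ρ = 0.7796; P₀ = 0.031329
Lq = P₀·a^c·ρ/(c!(1−ρ)²) = 1.98221
Wq = Lq/λ = 1.98221/26.57 = 0.07460 hr
W = Wq + 1/μ = 0.07460 + 0.11737 = 0.19197 hr

Final: 0.19197 hr


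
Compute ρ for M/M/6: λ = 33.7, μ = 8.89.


ρ = λ/(cμ) = 33.7/(6·8.89) = 33.7/53.34 = 0.6318

Final: 0.6318


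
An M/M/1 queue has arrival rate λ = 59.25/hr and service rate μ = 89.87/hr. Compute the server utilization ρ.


ρ = λ/μ = 59.25/89.87 = 0.6593

Final: 0.6593


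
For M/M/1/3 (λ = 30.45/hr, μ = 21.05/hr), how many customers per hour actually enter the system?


ρ = 1.4466; P_K = (1−ρ)ρ^3/(1−ρ^4) = 0.400071
λ_eff = λ(1 − P_K) = 30.45·(1 − 0.400071) = 30.45·0.599929 = 18.2678 /hr

Final: 18.2678 /hr


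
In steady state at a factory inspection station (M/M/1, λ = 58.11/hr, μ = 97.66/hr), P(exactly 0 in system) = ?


ρ = 58.11/97.66 = 0.5950
P_n = (1−ρ)·ρ^n = (1 − 0.5950)·0.5950^0 = 0.4050·1.000000 = 0.404976

Final: 0.404976


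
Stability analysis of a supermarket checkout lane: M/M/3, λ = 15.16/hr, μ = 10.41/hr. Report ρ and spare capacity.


Total capacity cμ = 3·10.41 = 31.23/hr
ρ = λ/(cμ) = 15.16/31.23 = 0.4854
Stable ⇔ ρ < 1: YES
Spare capacity = cμ − λ = 31.23 − 15.16 = 16.07/hr

Final: ρ = 0.4854; stable; margin = 16.07/hr


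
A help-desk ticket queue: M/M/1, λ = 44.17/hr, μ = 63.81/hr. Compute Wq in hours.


ρ = 44.17/63.81 = 0.6922
Wq = ρ/(μ−λ) = 0.6922/(63.81 − 44.17) = 0.6922/19.64 = 0.03524 hr

Final: 0.03524 hr


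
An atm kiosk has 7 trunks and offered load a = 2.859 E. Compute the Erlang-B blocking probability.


B(c,a) = (a^c/c!) / Σ_{k=0}^{c} a^k/k!
a^7/7! = 0.309791
Σ terms (k=0..7): 1.00000 + 2.85900 + 4.08694 + 3.89485 + 2.78385 + 1.59180 + 0.75849 + 0.30979 = 17.284731
B = 0.309791/17.284731 = 0.017923

Final: 0.017923


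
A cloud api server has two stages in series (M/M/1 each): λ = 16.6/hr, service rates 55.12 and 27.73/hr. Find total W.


Each node sees arrival rate λ = 16.6/hr (tandem ⇒ throughput preserved).
W₁ = 1/(μ₁−λ) = 1/(55.12−16.6) = 0.02596 hr
W₂ = 1/(μ₂−λ) = 1/(27.73−16.6) = 0.08985 hr
W_total = W₁ + W₂ = 0.02596 + 0.08985 = 0.11581 hr

Final: 0.11581 hr


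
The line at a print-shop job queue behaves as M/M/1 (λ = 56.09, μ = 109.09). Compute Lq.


ρ = 56.09/109.09 = 0.5142
Lq = ρ²/(1−ρ) = 0.2644/0.4858 = 0.5441

Final: 0.5441


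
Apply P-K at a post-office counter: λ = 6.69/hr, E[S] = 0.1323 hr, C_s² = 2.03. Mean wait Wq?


ρ = λ·E[S] = 6.69·0.1323 = 0.8851
E[S²] = E[S]²(1+C_s²) = 0.1323²·(1+2.03) = 0.053035
Wq = λ·E[S²]/(2(1−ρ)) = 6.69·0.053035/(2·0.1149) = 1.54379 hr

Final: 1.54379 hr


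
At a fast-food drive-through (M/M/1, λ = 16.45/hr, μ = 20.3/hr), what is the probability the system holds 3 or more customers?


ρ = 16.45/20.3 = 0.8103
P(N ≥ n) = ρ^n = 0.8103^3 = 0.532120

Final: 0.532120


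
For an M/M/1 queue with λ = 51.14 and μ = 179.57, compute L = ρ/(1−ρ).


ρ = λ/μ = 51.14/179.57 = 0.2848
L = ρ/(1−ρ) = 0.2848/(1 − 0.2848) = 0.2848/0.7152 = 0.3982

Final: 0.3982


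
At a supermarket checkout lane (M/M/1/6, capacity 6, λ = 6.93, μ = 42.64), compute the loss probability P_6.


ρ = λ/μ = 6.93/42.64 = 0.1625
P_K = (1−ρ)ρ^K/(1−ρ^(K+1)) = (0.8375·0.00001843)/(1 − 0.000002995)
= 0.00001543/0.999997 = 0.00001543

Final: 0.00001543


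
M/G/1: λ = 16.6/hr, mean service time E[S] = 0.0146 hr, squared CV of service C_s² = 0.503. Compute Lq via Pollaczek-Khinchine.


ρ = λ·E[S] = 16.6·0.0146 = 0.2424
Lq = ρ²(1+C_s²)/(2(1−ρ)) = 0.05874·(1+0.503)/(2·0.7576)
= 0.05874·1.5030/1.5153 = 0.05826

Final: 0.05826


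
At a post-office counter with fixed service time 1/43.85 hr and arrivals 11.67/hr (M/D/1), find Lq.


ρ = 11.67/43.85 = 0.2661
M/D/1: Lq = ρ²/(2(1−ρ)) = 0.07083/(2·0.7339) = 0.04826

Final: 0.04826


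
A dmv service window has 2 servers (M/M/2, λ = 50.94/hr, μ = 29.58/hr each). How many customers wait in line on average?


a = λ/μ = 1.7221; ρ = a/2 = 0.8611
P₀ = 0.074659
Lq = P₀·a^c·ρ / (c!·(1−ρ)²) = 0.074659·2.96566·0.8611/(2·0.01931)
= 4.93764

Final: 4.93764


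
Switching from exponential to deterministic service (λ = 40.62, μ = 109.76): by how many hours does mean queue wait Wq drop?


ρ = 40.62/109.76 = 0.3701
Wq(M/M/1) = ρ/(μ−λ) = 0.3701/69.14 = 0.005353 hr
Wq(M/D/1) = ρ/(2(μ−λ)) = 0.002676 hr
Savings = 0.005353 − 0.002676 = 0.002676 hr

Final: 0.002676 hr


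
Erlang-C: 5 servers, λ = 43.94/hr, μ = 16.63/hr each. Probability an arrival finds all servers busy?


a = λ/μ = 2.6422; ρ = a/5 = 0.5284
P₀ = 0.068900 (from M/M/c formula)
C(c,a) = [a^c/(c!(1−ρ))]·P₀ = [128.77721/(120·0.4716)]·0.068900
= 2.27574·0.068900 = 0.156800

Final: 0.156800


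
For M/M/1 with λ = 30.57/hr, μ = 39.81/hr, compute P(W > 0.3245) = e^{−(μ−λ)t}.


W ~ Exponential(μ−λ) for M/M/1.
μ − λ = 39.81 − 30.57 = 9.2400
P(W > t) = e^{−(μ−λ)t} = e^{−2.9984} = 0.049868

Final: 0.049868


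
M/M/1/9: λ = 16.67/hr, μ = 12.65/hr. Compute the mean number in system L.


ρ = 16.67/12.65 = 1.3178
L = ρ[1 − (K+1)ρ^K + Kρ^(K+1)] / [(1−ρ)(1−ρ^(K+1))]
Numerator: 1.3178·(1 − 10·11.984107 + 9·15.792495) = 30.693075
Denominator: (-0.3178)·(-14.792495) = 4.700856
L = 30.693075/4.700856 = 6.5293

Final: 6.5293


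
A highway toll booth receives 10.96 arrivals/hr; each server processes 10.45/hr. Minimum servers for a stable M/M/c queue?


Stability requires cμ > λ ⇔ c > λ/μ.
λ/μ = 10.96/10.45 = 1.0488
Minimum integer c = ⌊1.0488⌋ + 1 = 2
Check: 2·10.45 = 20.90 > 10.96, while 1·10.45 = 10.45 ≤ 10.96

Final: 2 servers


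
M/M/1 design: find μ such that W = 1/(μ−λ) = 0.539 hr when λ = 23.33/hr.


W = 1/(μ−λ) ⇒ μ − λ = 1/W = 1/0.539 = 1.8553
μ = λ + 1/W = 23.33 + 1.8553 = 25.1853 per hr

Final: 25.1853 /hr


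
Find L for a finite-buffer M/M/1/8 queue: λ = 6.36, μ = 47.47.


ρ = 6.36/47.47 = 0.1340
L = ρ[1 − (K+1)ρ^K + Kρ^(K+1)] / [(1−ρ)(1−ρ^(K+1))]
Numerator: 0.1340·(1 − 9·0.0000001038 + 8·0.00000001391) = 0.133979
Denominator: (0.8660)·(1.000000) = 0.866021
L = 0.133979/0.866021 = 0.1547

Final: 0.1547


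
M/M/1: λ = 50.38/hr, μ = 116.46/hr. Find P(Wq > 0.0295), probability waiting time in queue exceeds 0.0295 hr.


ρ = 50.38/116.46 = 0.4326
P(Wq > t) = ρ·e^{−(μ−λ)t} = 0.4326·e^{−1.9494}
= 0.4326·0.142365 = 0.061586

Final: 0.061586


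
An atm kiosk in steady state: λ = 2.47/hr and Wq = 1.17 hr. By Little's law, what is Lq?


Lq = λWq = 2.47·1.17 = 2.8899

Final: 2.8899


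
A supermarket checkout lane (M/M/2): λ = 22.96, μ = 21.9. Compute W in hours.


a = 1.0484; ρ = 0.5242; P₀ = 0.312163
Lq = P₀·a^c·ρ/(c!(1−ρ)²) = 0.39724
Wq = Lq/λ = 0.39724/22.96 = 0.01730 hr
W = Wq + 1/μ = 0.01730 + 0.04566 = 0.06296 hr

Final: 0.06296 hr


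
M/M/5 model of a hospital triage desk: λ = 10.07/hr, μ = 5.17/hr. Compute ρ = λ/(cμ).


ρ = λ/(cμ) = 10.07/(5·5.17) = 10.07/25.85 = 0.3896

Final: 0.3896


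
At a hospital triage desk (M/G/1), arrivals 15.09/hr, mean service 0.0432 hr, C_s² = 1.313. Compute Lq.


ρ = λ·E[S] = 15.09·0.0432 = 0.6519
Lq = ρ²(1+C_s²)/(2(1−ρ)) = 0.4250·(1+1.313)/(2·0.3481)
= 0.4250·2.3130/0.6962 = 1.41180

Final: 1.41180


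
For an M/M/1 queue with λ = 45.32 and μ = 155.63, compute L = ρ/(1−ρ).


ρ = λ/μ = 45.32/155.63 = 0.2912
L = ρ/(1−ρ) = 0.2912/(1 − 0.2912) = 0.2912/0.7088 = 0.4108

Final: 0.4108


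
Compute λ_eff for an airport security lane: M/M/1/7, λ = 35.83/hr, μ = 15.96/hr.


ρ = 2.2450; P_K = (1−ρ)ρ^7/(1−ρ^8) = 0.555424
λ_eff = λ(1 − P_K) = 35.83·(1 − 0.555424) = 35.83·0.444576 = 15.9292 /hr

Final: 15.9292 /hr


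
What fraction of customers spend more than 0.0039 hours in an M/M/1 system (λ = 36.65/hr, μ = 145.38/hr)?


W ~ Exponential(μ−λ) for M/M/1.
μ − λ = 145.38 − 36.65 = 108.7300
P(W > t) = e^{−(μ−λ)t} = e^{−0.4240} = 0.654393

Final: 0.654393


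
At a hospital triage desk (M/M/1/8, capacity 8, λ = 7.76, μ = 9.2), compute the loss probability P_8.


ρ = λ/μ = 7.76/9.2 = 0.8435
P_K = (1−ρ)ρ^K/(1−ρ^(K+1)) = (0.1565·0.256207)/(1 − 0.216105)
= 0.040102/0.783895 = 0.051157

Final: 0.051157


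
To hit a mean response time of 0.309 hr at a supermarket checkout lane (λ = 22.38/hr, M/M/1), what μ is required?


W = 1/(μ−λ) ⇒ μ − λ = 1/W = 1/0.309 = 3.2362
μ = λ + 1/W = 22.38 + 3.2362 = 25.6162 per hr

Final: 25.6162 /hr


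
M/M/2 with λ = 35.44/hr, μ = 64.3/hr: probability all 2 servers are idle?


a = λ/μ = 35.44/64.3 = 0.5512; ρ = a/c = 0.2756
Σ_{k=0}^{1} a^k/k! (terms k=0..1) = 1.00000 + 0.55117 = 1.55117
Tail: a^2/(2!(1−ρ)) = 0.30378/(2·0.7244) = 0.20968
P₀ = 1/(1.55117 + 0.20968) = 1/1.76084 = 0.567910

Final: 0.567910


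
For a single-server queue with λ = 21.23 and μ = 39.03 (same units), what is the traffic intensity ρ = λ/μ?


ρ = λ/μ = 21.23/39.03 = 0.5439

Final: 0.5439


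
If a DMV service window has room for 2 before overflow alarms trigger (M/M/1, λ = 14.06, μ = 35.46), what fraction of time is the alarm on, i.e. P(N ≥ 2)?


ρ = 14.06/35.46 = 0.3965
P(N ≥ n) = ρ^n = 0.3965^2 = 0.157215

Final: 0.157215


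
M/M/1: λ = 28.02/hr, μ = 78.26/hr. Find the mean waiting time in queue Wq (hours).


ρ = 28.02/78.26 = 0.3580
Wq = ρ/(μ−λ) = 0.3580/(78.26 − 28.02) = 0.3580/50.24 = 0.007127 hr

Final: 0.007127 hr


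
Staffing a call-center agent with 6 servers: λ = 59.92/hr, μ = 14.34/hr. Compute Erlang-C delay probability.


a = λ/μ = 4.1785; ρ = a/6 = 0.6964
P₀ = 0.013562 (from M/M/c formula)
C(c,a) = [a^c/(c!(1−ρ))]·P₀ = [5322.74818/(720·0.3036)]·0.013562
= 24.35178·0.013562 = 0.330250

Final: 0.330250


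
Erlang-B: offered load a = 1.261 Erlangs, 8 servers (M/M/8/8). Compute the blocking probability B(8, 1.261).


B(c,a) = (a^c/c!) / Σ_{k=0}^{c} a^k/k!
a^8/8! = 0.0001586
Σ terms (k=0..8): 1.00000 + 1.26100 + 0.79506 + 0.33419 + 0.10535 + 0.02657 + 0.005584 + 0.001006 + 0.0001586 = 3.528923
B = 0.0001586/3.528923 = 0.00004493

Final: 0.00004493


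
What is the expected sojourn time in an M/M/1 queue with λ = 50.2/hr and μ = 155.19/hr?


W = 1/(μ−λ) = 1/(155.19 − 50.2) = 1/104.99 = 0.009525 hr

Final: 0.009525 hr


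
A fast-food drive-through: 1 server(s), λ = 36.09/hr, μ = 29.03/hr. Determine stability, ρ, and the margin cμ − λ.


Total capacity cμ = 1·29.03 = 29.03/hr
ρ = λ/(cμ) = 36.09/29.03 = 1.2432
Stable ⇔ ρ < 1: NO
Spare capacity = cμ − λ = 29.03 − 36.09 = -7.06/hr

Final: ρ = 1.2432; unstable; margin = -7.06/hr


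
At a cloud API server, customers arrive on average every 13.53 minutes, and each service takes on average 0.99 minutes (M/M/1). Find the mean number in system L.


λ = 60/13.53 = 4.4346 /hr
μ = 60/0.99 = 60.6061 /hr
ρ = λ/μ = 4.4346/60.6061 = 0.07317
L = ρ/(1−ρ) = 0.07317/0.9268 = 0.07895

Final: 0.07895


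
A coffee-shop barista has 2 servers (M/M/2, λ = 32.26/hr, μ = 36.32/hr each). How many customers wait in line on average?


a = λ/μ = 0.8882; ρ = a/2 = 0.4441
P₀ = 0.384938
Lq = P₀·a^c·ρ / (c!·(1−ρ)²) = 0.384938·0.78893·0.4441/(2·0.30902)
= 0.21823

Final: 0.21823


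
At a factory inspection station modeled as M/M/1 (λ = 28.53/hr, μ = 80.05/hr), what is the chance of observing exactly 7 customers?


ρ = 28.53/80.05 = 0.3564
P_n = (1−ρ)·ρ^n = (1 − 0.3564)·0.3564^7 = 0.6436·0.0007304 = 0.0004701

Final: 0.0004701


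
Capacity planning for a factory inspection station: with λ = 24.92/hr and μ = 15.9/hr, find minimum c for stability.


Stability requires cμ > λ ⇔ c > λ/μ.
λ/μ = 24.92/15.9 = 1.5673
Minimum integer c = ⌊1.5673⌋ + 1 = 2
Check: 2·15.9 = 31.80 > 24.92, while 1·15.9 = 15.90 ≤ 24.92

Final: 2 servers


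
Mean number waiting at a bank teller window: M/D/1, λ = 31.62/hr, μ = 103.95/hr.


ρ = 31.62/103.95 = 0.3042
M/D/1: Lq = ρ²/(2(1−ρ)) = 0.09253/(2·0.6958) = 0.06649

Final: 0.06649


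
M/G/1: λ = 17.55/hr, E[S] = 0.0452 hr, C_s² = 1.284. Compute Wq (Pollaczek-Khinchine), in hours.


ρ = λ·E[S] = 17.55·0.0452 = 0.7933
E[S²] = E[S]²(1+C_s²) = 0.0452²·(1+1.284) = 0.004666
Wq = λ·E[S²]/(2(1−ρ)) = 17.55·0.004666/(2·0.2067) = 0.19806 hr

Final: 0.19806 hr


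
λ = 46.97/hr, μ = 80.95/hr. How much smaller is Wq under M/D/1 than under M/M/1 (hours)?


ρ = 46.97/80.95 = 0.5802
Wq(M/M/1) = ρ/(μ−λ) = 0.5802/33.98 = 0.01708 hr
Wq(M/D/1) = ρ/(2(μ−λ)) = 0.008538 hr
Savings = 0.01708 − 0.008538 = 0.008538 hr

Final: 0.008538 hr


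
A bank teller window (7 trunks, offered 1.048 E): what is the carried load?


B(7,1.048) = 0.00009660 (Erlang-B)
Carried load = a(1 − B) = 1.048·(1 − 0.00009660) = 1.048·0.999903 = 1.0479 E

Final: 1.0479 Erlangs


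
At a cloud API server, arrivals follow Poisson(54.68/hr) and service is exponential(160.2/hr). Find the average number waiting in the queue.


ρ = 54.68/160.2 = 0.3413
Lq = ρ²/(1−ρ) = 0.1165/0.6587 = 0.1769

Final: 0.1769


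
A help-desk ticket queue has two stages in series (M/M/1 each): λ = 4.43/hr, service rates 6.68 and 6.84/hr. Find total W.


Each node sees arrival rate λ = 4.43/hr (tandem ⇒ throughput preserved).
W₁ = 1/(μ₁−λ) = 1/(6.68−4.43) = 0.44444 hr
W₂ = 1/(μ₂−λ) = 1/(6.84−4.43) = 0.41494 hr
W_total = W₁ + W₂ = 0.44444 + 0.41494 = 0.85938 hr

Final: 0.85938 hr


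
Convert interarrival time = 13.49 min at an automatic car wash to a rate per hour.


λ = 1/(interarrival time) in consistent units.
1 hour = 60 min, so λ = 60/13.49 = 4.4477 per hour

Final: 4.4477 /hr


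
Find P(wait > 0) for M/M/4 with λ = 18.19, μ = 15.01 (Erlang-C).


a = λ/μ = 1.2119; ρ = a/4 = 0.3030
P₀ = 0.296586 (from M/M/c formula)
C(c,a) = [a^c/(c!(1−ρ))]·P₀ = [2.15679/(24·0.6970)]·0.296586
= 0.12893·0.296586 = 0.038238

Final: 0.038238


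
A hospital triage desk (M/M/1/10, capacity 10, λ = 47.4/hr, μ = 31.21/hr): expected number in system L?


ρ = 47.4/31.21 = 1.5187
L = ρ[1 − (K+1)ρ^K + Kρ^(K+1)] / [(1−ρ)(1−ρ^(K+1))]
Numerator: 1.5187·(1 − 11·65.289859 + 10·99.158581) = 416.739345
Denominator: (-0.5187)·(-98.158581) = 50.919174
L = 416.739345/50.919174 = 8.1843

Final: 8.1843


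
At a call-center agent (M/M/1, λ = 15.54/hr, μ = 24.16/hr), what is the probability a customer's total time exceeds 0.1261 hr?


W ~ Exponential(μ−λ) for M/M/1.
μ − λ = 24.16 − 15.54 = 8.6200
P(W > t) = e^{−(μ−λ)t} = e^{−1.0870} = 0.337233

Final: 0.337233


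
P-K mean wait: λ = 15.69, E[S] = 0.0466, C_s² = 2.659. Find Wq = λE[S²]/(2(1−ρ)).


ρ = λ·E[S] = 15.69·0.0466 = 0.7312
E[S²] = E[S]²(1+C_s²) = 0.0466²·(1+2.659) = 0.007946
Wq = λ·E[S²]/(2(1−ρ)) = 15.69·0.007946/(2·0.2688) = 0.23186 hr

Final: 0.23186 hr


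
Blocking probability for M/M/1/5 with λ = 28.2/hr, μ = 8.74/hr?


ρ = λ/μ = 28.2/8.74 = 3.2265
P_K = (1−ρ)ρ^K/(1−ρ^(K+1)) = (-2.2265·349.694159)/(1 − 1128.303809)
= -778.609649/-1127.303809 = 0.690683

Final: 0.690683


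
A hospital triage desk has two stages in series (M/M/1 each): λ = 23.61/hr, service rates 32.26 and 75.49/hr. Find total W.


Each node sees arrival rate λ = 23.61/hr (tandem ⇒ throughput preserved).
W₁ = 1/(μ₁−λ) = 1/(32.26−23.61) = 0.11561 hr
W₂ = 1/(μ₂−λ) = 1/(75.49−23.61) = 0.01928 hr
W_total = W₁ + W₂ = 0.11561 + 0.01928 = 0.13488 hr

Final: 0.13488 hr


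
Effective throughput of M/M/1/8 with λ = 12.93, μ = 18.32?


ρ = 0.7058; P_K = (1−ρ)ρ^8/(1−ρ^9) = 0.018938
λ_eff = λ(1 − P_K) = 12.93·(1 − 0.018938) = 12.93·0.981062 = 12.6851 /hr

Final: 12.6851 /hr


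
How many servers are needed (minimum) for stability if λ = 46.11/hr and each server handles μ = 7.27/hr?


Stability requires cμ > λ ⇔ c > λ/μ.
λ/μ = 46.11/7.27 = 6.3425
Minimum integer c = ⌊6.3425⌋ + 1 = 7
Check: 7·7.27 = 50.89 > 46.11, while 6·7.27 = 43.62 ≤ 46.11

Final: 7 servers


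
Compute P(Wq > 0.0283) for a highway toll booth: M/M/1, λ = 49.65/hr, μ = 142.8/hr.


ρ = 49.65/142.8 = 0.3477
P(Wq > t) = ρ·e^{−(μ−λ)t} = 0.3477·e^{−2.6361}
= 0.3477·0.071637 = 0.024907

Final: 0.024907


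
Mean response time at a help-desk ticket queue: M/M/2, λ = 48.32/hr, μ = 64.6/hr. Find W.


a = 0.7480; ρ = 0.3740; P₀ = 0.455611
Lq = P₀·a^c·ρ/(c!(1−ρ)²) = 0.12164
Wq = Lq/λ = 0.12164/48.32 = 0.002517 hr
W = Wq + 1/μ = 0.002517 + 0.01548 = 0.01800 hr

Final: 0.01800 hr


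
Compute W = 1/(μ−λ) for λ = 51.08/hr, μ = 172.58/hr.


W = 1/(μ−λ) = 1/(172.58 − 51.08) = 1/121.50 = 0.008230 hr

Final: 0.008230 hr


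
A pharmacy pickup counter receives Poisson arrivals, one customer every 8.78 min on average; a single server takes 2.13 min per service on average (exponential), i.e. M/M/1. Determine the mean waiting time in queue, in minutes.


λ = 60/8.78 = 6.8337 /hr
μ = 60/2.13 = 28.1690 /hr
ρ = λ/μ = 6.8337/28.1690 = 0.2426
Wq = ρ/(μ−λ) = 0.2426/(28.1690−6.8337) = 0.01137 hr
In minutes: 0.01137·60 = 0.6822 min

Final: 0.6822 min


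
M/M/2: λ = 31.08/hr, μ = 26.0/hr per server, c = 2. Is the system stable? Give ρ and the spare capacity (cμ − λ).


Total capacity cμ = 2·26.0 = 52.00/hr
ρ = λ/(cμ) = 31.08/52.00 = 0.5977
Stable ⇔ ρ < 1: YES
Spare capacity = cμ − λ = 52.00 − 31.08 = 20.92/hr

Final: ρ = 0.5977; stable; margin = 20.92/hr


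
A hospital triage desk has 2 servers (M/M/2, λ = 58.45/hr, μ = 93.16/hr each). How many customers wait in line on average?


a = λ/μ = 0.6274; ρ = a/2 = 0.3137
P₀ = 0.522409
Lq = P₀·a^c·ρ / (c!·(1−ρ)²) = 0.522409·0.39365·0.3137/(2·0.47100)
= 0.06849

Final: 0.06849


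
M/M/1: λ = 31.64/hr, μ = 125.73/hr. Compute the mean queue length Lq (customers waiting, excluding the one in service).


ρ = 31.64/125.73 = 0.2517
Lq = ρ²/(1−ρ) = 0.06333/0.7483 = 0.08462

Final: 0.08462


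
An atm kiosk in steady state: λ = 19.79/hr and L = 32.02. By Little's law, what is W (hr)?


W = L/λ = 32.02/19.79 = 1.6180 hr

Final: 1.6180 hr


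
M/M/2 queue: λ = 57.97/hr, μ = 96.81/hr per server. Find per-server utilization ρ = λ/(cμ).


ρ = λ/(cμ) = 57.97/(2·96.81) = 57.97/193.62 = 0.2994

Final: 0.2994


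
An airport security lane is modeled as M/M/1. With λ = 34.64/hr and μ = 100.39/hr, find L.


ρ = λ/μ = 34.64/100.39 = 0.3451
L = ρ/(1−ρ) = 0.3451/(1 − 0.3451) = 0.3451/0.6549 = 0.5268

Final: 0.5268


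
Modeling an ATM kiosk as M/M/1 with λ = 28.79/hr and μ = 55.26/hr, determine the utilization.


ρ = λ/μ = 28.79/55.26 = 0.5210

Final: 0.5210


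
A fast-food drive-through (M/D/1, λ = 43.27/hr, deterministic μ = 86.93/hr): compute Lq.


ρ = 43.27/86.93 = 0.4978
M/D/1: Lq = ρ²/(2(1−ρ)) = 0.2478/(2·0.5022) = 0.24666

Final: 0.24666


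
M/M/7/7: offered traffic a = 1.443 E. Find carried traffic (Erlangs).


B(7,1.443) = 0.0006107 (Erlang-B)
Carried load = a(1 − B) = 1.443·(1 − 0.0006107) = 1.443·0.999389 = 1.4421 E

Final: 1.4421 Erlangs


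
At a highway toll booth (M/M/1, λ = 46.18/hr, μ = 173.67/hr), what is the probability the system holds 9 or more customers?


ρ = 46.18/173.67 = 0.2659
P(N ≥ n) = ρ^n = 0.2659^9 = 0.000006646

Final: 0.000006646


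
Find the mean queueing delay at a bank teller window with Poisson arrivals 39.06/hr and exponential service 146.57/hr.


ρ = 39.06/146.57 = 0.2665
Wq = ρ/(μ−λ) = 0.2665/(146.57 − 39.06) = 0.2665/107.51 = 0.002479 hr

Final: 0.002479 hr


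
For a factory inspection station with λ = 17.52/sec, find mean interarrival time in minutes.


Mean interarrival time = 1/λ = 1/17.52 second = 0.05708 second
In minutes: 0.05708 × 0.0166667 = 0.0009513 min

Final: 0.0009513 min


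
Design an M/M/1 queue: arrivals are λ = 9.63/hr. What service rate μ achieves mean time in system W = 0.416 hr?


W = 1/(μ−λ) ⇒ μ − λ = 1/W = 1/0.416 = 2.4038
μ = λ + 1/W = 9.63 + 2.4038 = 12.0338 per hr

Final: 12.0338 /hr


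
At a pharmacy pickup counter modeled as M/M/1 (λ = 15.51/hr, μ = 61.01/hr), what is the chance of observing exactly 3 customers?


ρ = 15.51/61.01 = 0.2542
P_n = (1−ρ)·ρ^n = (1 − 0.2542)·0.2542^3 = 0.7458·0.016430 = 0.012253

Final: 0.012253


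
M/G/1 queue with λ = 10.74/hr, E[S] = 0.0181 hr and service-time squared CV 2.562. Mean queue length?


ρ = λ·E[S] = 10.74·0.0181 = 0.1944
Lq = ρ²(1+C_s²)/(2(1−ρ)) = 0.03779·(1+2.562)/(2·0.8056)
= 0.03779·3.5620/1.6112 = 0.08354

Final: 0.08354


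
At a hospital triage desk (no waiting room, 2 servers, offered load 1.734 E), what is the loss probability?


B(c,a) = (a^c/c!) / Σ_{k=0}^{c} a^k/k!
a^2/2! = 1.503378
Σ terms (k=0..2): 1.00000 + 1.73400 + 1.50338 = 4.237378
B = 1.503378/4.237378 = 0.354790

Final: 0.354790


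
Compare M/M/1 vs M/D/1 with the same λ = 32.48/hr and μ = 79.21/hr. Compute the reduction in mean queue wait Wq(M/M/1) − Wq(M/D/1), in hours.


ρ = 32.48/79.21 = 0.4100
Wq(M/M/1) = ρ/(μ−λ) = 0.4100/46.73 = 0.008775 hr
Wq(M/D/1) = ρ/(2(μ−λ)) = 0.004387 hr
Savings = 0.008775 − 0.004387 = 0.004387 hr

Final: 0.004387 hr


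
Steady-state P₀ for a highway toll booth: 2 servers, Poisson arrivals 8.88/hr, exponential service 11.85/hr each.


a = λ/μ = 8.88/11.85 = 0.7494; ρ = a/c = 0.3747
Σ_{k=0}^{1} a^k/k! (terms k=0..1) = 1.00000 + 0.74937 = 1.74937
Tail: a^2/(2!(1−ρ)) = 0.56155/(2·0.6253) = 0.44901
P₀ = 1/(1.74937 + 0.44901) = 1/2.19838 = 0.454880

Final: 0.454880


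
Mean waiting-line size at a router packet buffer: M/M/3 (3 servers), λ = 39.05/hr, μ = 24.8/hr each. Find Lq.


a = λ/μ = 1.5746; ρ = a/3 = 0.5249
P₀ = 0.192912
Lq = P₀·a^c·ρ / (c!·(1−ρ)²) = 0.192912·3.90398·0.5249/(6·0.22575)
= 0.29183

Final: 0.29183


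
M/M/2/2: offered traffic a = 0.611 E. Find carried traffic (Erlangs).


B(2,0.611) = 0.103835 (Erlang-B)
Carried load = a(1 − B) = 0.611·(1 − 0.103835) = 0.611·0.896165 = 0.5476 E

Final: 0.5476 Erlangs


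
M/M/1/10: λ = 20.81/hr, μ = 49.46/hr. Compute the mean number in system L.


ρ = 20.81/49.46 = 0.4207
L = ρ[1 − (K+1)ρ^K + Kρ^(K+1)] / [(1−ρ)(1−ρ^(K+1))]
Numerator: 0.4207·(1 − 11·0.0001739 + 10·0.00007315) = 0.420247
Denominator: (0.5793)·(0.999927) = 0.579214
L = 0.420247/0.579214 = 0.7255

Final: 0.7255


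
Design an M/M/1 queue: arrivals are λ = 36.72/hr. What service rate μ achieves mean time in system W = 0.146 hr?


W = 1/(μ−λ) ⇒ μ − λ = 1/W = 1/0.146 = 6.8493
μ = λ + 1/W = 36.72 + 6.8493 = 43.5693 per hr

Final: 43.5693 /hr
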